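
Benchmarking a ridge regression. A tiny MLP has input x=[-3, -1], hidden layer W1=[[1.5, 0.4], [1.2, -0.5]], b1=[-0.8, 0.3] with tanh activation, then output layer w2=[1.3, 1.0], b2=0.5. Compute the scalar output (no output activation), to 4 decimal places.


z1[0] = (1.5)·(-3) + (0.4)·(-1) - 0.8 = -5.7
z1[1] = (1.2)·(-3) + (-0.5)·(-1) + 0.3 = -2.8
h = tanh(z1) = [-1.0, -0.9926]
output = (1.3)·(-1.0) + (1.0)·(-0.9926) + 0.5 = -1.7926

-1.7926


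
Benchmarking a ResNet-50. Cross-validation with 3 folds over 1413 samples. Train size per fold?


Fold size = 1413/3 = 471
Training per fold = 1413 - 471 = 942

942


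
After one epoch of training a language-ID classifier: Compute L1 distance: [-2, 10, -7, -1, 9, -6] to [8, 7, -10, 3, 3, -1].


d = |-2-8| + |10-7| + |-7+ 10| + |-1-3| + |9-3| + |-6+ 1|
  = 10 + 3 + 3 + 4 + 6 + 5
  = 31

31


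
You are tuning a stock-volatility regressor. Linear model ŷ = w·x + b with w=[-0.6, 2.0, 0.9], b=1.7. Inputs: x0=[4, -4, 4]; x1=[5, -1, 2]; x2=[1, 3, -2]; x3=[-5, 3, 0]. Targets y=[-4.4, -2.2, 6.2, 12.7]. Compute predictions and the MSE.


ŷ0 = (-0.6)·(4) + (2.0)·(-4) + (0.9)·(4) + 1.7 = -5.1
ŷ1 = (-0.6)·(5) + (2.0)·(-1) + (0.9)·(2) + 1.7 = -1.5
ŷ2 = (-0.6)·(1) + (2.0)·(3) + (0.9)·(-2) + 1.7 = 5.3
ŷ3 = (-0.6)·(-5) + (2.0)·(3) + (0.9)·(0) + 1.7 = 10.7
errors² = [0.49, 0.49, 0.81, 4.0]
MSE = 5.7900/4 = 1.4475

1.4475


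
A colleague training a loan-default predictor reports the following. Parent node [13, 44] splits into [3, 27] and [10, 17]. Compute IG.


Parent = [13, 44], H_parent = 0.7746
H_left = 0.469 (n=30), H_right = 0.951 (n=27)
H_children = (30/57)·0.469 + (27/57)·0.951 = 0.6973
IG = 0.7746 - 0.6973 = 0.0773

0.0773


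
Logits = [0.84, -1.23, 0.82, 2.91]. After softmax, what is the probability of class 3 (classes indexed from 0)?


Exponentials: e^0.84=2.3164, e^-1.23=0.2923, e^0.82=2.2705, e^2.91=18.3568
Sum = 23.236
Softmax = [0.0997, 0.0126, 0.0977, 0.79]
p[3] = 18.3568/23.236 = 0.79

0.79


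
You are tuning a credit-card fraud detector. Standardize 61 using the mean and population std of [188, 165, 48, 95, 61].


μ = 111.4, σ = 55.8018
z = (61 - 111.4)/55.8018 = -0.9032

-0.9032


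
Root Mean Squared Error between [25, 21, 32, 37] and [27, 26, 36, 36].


MSE = 46/4 = 11.5
RMSE = √(46/4) = 3.3912

3.3912


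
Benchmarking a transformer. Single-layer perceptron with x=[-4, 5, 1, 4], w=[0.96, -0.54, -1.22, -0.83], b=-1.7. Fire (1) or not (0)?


z = (-4)·(0.96) + (5)·(-0.54) + (1)·(-1.22) + (4)·(-0.83) - 1.7
  = -12.78
step(z) = 0 (z<0)

0


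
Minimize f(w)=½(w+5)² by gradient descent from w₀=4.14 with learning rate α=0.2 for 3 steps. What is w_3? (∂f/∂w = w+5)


step 1: grad = 4.14+5 = 9.14; w = 4.14 - 0.2·(9.14) = 2.312
step 2: grad = 2.312+5 = 7.312; w = 2.312 - 0.2·(7.312) = 0.8496
step 3: grad = 0.8496+5 = 5.8496; w = 0.8496 - 0.2·(5.8496) = -0.32032

-0.32032


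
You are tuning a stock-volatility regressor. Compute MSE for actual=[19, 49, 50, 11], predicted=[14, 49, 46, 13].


Squared errors: (19-14)²=25, (49-49)²=0, (50-46)²=16, (11-13)²=4
Sum = 45
MSE = 45/4 = 45/4

45/4


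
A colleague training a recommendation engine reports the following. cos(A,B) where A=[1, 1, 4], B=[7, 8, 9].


A·B = 1·7 + 1·8 + 4·9 = 51
‖A‖ = √18 = 4.2426, ‖B‖ = √194 = 13.9284
cos = 51/(√18·√194) = 51/√3492 = 0.863

0.863


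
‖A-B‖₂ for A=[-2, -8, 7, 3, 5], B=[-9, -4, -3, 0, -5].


d = √((-2+ 9)² + (-8+ 4)² + (7+ 3)² + (3-0)² + (5+ 5)²)
  = √(49 + 16 + 100 + 9 + 100)
  = √274 = 16.5529

16.5529


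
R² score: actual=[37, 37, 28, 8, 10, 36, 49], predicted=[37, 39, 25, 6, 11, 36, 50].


ȳ = 29.2857
SS_res = Σ(y-ŷ)² = 19
SS_tot = Σ(y-ȳ)² = 1379.43
R² = 1 - SS_res/SS_tot = 1 - 0.0138 = 0.9862

0.9862


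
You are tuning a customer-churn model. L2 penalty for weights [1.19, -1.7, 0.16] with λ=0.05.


‖w‖₂² = (1.19)² + (-1.7)² + (0.16)²
     = 1.4161 + 2.89 + 0.0256
     = 4.3317
λ·‖w‖₂² = 0.05·4.3317 = 0.216585

0.216585


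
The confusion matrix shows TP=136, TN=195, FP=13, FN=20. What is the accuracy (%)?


Accuracy = (TP+TN)/(TP+TN+FP+FN)
= (136+195)/(364)
= 331/364 = 90.93%

90.93%


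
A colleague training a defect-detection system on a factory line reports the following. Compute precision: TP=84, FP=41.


Precision = TP/(TP+FP)
= 84/(84+41)
= 84/125 = 67.2%

67.2%


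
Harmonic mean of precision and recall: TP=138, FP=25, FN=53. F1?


Precision = 138/163 = 0.8466
Recall = 138/191 = 0.7225
F1 = 2·P·R/(P+R) = 2·TP/(2·TP+FP+FN) = 276/(276+25+53) = 276/354 = 0.7797

0.7797


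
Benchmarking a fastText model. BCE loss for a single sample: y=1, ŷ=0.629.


BCE = -[y·ln(p) + (1-y)·ln(1-p)]
= -1·ln(0.629) - 0
= -ln(0.629) = 0.4636

0.4636


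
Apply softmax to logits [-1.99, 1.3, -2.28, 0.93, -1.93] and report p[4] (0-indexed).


Exponentials: e^-1.99=0.1367, e^1.3=3.6693, e^-2.28=0.1023, e^0.93=2.5345, e^-1.93=0.1451
Sum = 6.5879
Softmax = [0.0207, 0.557, 0.0155, 0.3847, 0.022]
p[4] = 0.1451/6.5879 = 0.022

0.022


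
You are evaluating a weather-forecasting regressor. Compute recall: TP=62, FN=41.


Recall = TP/(TP+FN)
= 62/(62+41)
= 62/103 = 60.19%

60.19%


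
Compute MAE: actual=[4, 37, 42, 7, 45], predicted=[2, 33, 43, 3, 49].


Absolute errors: |4-2|=2, |37-33|=4, |42-43|=1, |7-3|=4, |45-49|=4
Sum = 15
MAE = 15/5 = 3

3


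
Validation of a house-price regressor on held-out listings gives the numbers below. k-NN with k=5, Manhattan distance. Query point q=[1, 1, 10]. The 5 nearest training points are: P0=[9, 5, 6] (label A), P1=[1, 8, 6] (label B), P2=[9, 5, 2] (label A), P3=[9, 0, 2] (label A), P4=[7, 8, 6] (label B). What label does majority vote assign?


d(q,P0) = 16  (label A)
d(q,P1) = 11  (label B)
d(q,P2) = 20  (label A)
d(q,P3) = 17  (label A)
d(q,P4) = 17  (label B)
Votes: A=3, B=2
Majority → A

A


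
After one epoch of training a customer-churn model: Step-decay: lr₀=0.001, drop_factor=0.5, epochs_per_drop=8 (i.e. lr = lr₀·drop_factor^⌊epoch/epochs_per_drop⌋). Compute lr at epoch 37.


n_drops = ⌊37/8⌋ = 4
lr = 0.001·0.5^4 = 0.001·0.0625 = 0.0000625

0.0000625


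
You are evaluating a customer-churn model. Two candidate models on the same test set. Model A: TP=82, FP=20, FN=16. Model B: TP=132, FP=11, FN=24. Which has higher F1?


Model A: P=82/102=0.8039, R=82/98=0.8367, F1=2PR/(P+R)=2TP/(2TP+FP+FN)=164/200=0.82
Model B: P=132/143=0.9231, R=132/156=0.8462, F1=2PR/(P+R)=2TP/(2TP+FP+FN)=264/299=0.8829
0.82 < 0.8829 → Model B

Model B


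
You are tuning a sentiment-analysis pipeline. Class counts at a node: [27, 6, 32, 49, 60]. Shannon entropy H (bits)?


Probabilities: [27/174, 6/174, 32/174, 49/174, 60/174] ≈ [0.1552, 0.0345, 0.1839, 0.2816, 0.3448]
H = -((27/174)·log₂(27/174) + (6/174)·log₂(6/174) + (32/174)·log₂(32/174) + (49/174)·log₂(49/174) + (60/174)·log₂(60/174))
  = 2.0784 bits

2.0784 bits


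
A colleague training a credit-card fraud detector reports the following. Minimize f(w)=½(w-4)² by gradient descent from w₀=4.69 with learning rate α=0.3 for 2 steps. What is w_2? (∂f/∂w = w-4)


step 1: grad = 4.69-4 = 0.69; w = 4.69 - 0.3·(0.69) = 4.483
step 2: grad = 4.483-4 = 0.483; w = 4.483 - 0.3·(0.483) = 4.3381

4.3381


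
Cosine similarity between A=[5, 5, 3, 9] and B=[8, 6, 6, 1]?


A·B = 5·8 + 5·6 + 3·6 + 9·1 = 97
‖A‖ = √140 = 11.8322, ‖B‖ = √137 = 11.7047
cos = 97/(√140·√137) = 97/√19180 = 0.7004

0.7004


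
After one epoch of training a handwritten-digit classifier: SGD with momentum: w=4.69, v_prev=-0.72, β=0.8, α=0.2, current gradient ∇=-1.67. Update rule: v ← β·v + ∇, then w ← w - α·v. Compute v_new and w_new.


v_new = 0.8·-0.72 - 1.67 = -0.576 - 1.67 = -2.246
w_new = 4.69 - 0.2·-2.246 = 4.69 + 0.4492 = 5.1392

v_new=-2.246, w_new=5.1392


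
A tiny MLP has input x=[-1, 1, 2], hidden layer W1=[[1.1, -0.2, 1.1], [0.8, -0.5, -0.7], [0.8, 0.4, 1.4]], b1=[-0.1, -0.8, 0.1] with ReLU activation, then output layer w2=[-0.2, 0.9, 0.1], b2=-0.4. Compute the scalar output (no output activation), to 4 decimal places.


z1[0] = (1.1)·(-1) + (-0.2)·(1) + (1.1)·(2) - 0.1 = 0.8
z1[1] = (0.8)·(-1) + (-0.5)·(1) + (-0.7)·(2) - 0.8 = -3.5
z1[2] = (0.8)·(-1) + (0.4)·(1) + (1.4)·(2) + 0.1 = 2.5
h = ReLU(z1) = [0.8, 0.0, 2.5]
output = (-0.2)·(0.8) + (0.9)·(0.0) + (0.1)·(2.5) - 0.4 = -0.31

-0.31


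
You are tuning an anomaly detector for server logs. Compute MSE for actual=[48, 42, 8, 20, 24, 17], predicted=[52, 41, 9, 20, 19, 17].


Squared errors: (48-52)²=16, (42-41)²=1, (8-9)²=1, (20-20)²=0, (24-19)²=25, (17-17)²=0
Sum = 43
MSE = 43/6 = 43/6

43/6


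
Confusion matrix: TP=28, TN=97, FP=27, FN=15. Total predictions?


Total = TP + TN + FP + FN
= 28 + 97 + 27 + 15
= 167
(Predicted positive: 55, predicted negative: 112)

167


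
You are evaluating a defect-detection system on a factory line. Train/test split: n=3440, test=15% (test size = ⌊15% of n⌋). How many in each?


Test = ⌊3440·15/100⌋ = 516
Train = 3440 - 516 = 2924

Train: 2924, Test: 516


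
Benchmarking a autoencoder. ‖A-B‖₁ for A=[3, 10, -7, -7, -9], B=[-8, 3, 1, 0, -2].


d = |3+ 8| + |10-3| + |-7-1| + |-7-0| + |-9+ 2|
  = 11 + 7 + 8 + 7 + 7
  = 40

40


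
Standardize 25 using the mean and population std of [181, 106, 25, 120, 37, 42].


μ = 85.1667, σ = 55.7298
z = (25 - 85.1667)/55.7298 = -1.0796

-1.0796


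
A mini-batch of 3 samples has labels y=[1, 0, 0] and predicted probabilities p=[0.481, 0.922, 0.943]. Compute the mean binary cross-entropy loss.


L[0] = -ln(0.481) = 0.7319
L[1] = -ln(1-0.922) = -ln(0.078) = 2.551
L[2] = -ln(1-0.943) = -ln(0.057) = 2.8647
mean = (0.7319 + 2.551 + 2.8647)/3 = 2.0492

2.0492


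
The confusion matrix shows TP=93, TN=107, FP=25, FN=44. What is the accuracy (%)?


Accuracy = (TP+TN)/(TP+TN+FP+FN)
= (93+107)/(269)
= 200/269 = 74.35%

74.35%


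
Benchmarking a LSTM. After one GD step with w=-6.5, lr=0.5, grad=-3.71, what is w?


w_new = w - α·∇
= -6.5 - 0.5·-3.71
= -6.5 + 1.855
= -4.645

-4.645


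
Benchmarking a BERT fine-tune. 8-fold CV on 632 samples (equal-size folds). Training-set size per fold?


Fold size = 632/8 = 79
Training per fold = 632 - 79 = 553

553


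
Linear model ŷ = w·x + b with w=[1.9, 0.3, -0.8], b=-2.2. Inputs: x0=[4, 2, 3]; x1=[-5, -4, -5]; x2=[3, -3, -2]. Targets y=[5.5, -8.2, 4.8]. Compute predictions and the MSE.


ŷ0 = (1.9)·(4) + (0.3)·(2) + (-0.8)·(3) - 2.2 = 3.6
ŷ1 = (1.9)·(-5) + (0.3)·(-4) + (-0.8)·(-5) - 2.2 = -8.9
ŷ2 = (1.9)·(3) + (0.3)·(-3) + (-0.8)·(-2) - 2.2 = 4.2
errors² = [3.61, 0.49, 0.36]
MSE = 4.4600/3 = 1.4867

1.4867


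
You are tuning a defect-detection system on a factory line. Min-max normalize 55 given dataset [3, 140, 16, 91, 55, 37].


min=3, max=140
(55-3)/(140-3) = 52/137 = 0.3796

0.3796


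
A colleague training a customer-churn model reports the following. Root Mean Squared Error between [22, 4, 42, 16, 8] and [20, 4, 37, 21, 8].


MSE = 54/5 = 10.8
RMSE = √(54/5) = 3.2863

3.2863


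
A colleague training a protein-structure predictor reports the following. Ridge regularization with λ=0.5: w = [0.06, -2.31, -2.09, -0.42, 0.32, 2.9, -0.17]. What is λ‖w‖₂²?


‖w‖₂² = (0.06)² + (-2.31)² + (-2.09)² + (-0.42)² + (0.32)² + (2.9)² + (-0.17)²
     = 0.0036 + 5.3361 + 4.3681 + 0.1764 + 0.1024 + 8.41 + 0.0289
     = 18.4255
λ·‖w‖₂² = 0.5·18.4255 = 9.21275

9.21275


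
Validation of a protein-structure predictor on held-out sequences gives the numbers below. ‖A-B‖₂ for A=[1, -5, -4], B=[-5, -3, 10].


d = √((1+ 5)² + (-5+ 3)² + (-4-10)²)
  = √(36 + 4 + 196)
  = √236 = 15.3623

15.3623


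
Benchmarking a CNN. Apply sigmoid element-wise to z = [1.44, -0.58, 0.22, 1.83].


σ(1.44) = 1/(1+e^-1.44) = 0.8085
σ(-0.58) = 1/(1+e^0.58) = 0.3589
σ(0.22) = 1/(1+e^-0.22) = 0.5548
σ(1.83) = 1/(1+e^-1.83) = 0.8618
result = [0.8085, 0.3589, 0.5548, 0.8618]

[0.8085, 0.3589, 0.5548, 0.8618]


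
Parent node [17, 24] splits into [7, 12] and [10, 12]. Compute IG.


Parent = [17, 24], H_parent = 0.9789
H_left = 0.9495 (n=19), H_right = 0.994 (n=22)
H_children = (19/41)·0.9495 + (22/41)·0.994 = 0.9734
IG = 0.9789 - 0.9734 = 0.0055

0.0055


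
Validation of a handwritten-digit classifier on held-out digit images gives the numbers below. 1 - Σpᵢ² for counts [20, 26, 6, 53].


Probabilities: [20/105, 26/105, 6/105, 53/105] ≈ [0.1905, 0.2476, 0.0571, 0.5048]
Σpᵢ² = (400 + 676 + 36 + 2809)/105² = 3921/11025
Gini = 1 - Σpᵢ² = 1 - 3921/11025 = 0.6444

0.6444


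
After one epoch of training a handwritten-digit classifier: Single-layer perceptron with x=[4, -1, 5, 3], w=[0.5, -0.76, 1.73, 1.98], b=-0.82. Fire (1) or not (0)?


z = (4)·(0.5) + (-1)·(-0.76) + (5)·(1.73) + (3)·(1.98) - 0.82
  = 16.53
step(z) = 1 (z≥0)

1


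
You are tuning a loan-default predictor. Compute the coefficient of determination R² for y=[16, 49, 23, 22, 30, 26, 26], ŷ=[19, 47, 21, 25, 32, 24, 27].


ȳ = 27.4286
SS_res = Σ(y-ŷ)² = 35
SS_tot = Σ(y-ȳ)² = 655.71
R² = 1 - SS_res/SS_tot = 1 - 0.0534 = 0.9466

0.9466


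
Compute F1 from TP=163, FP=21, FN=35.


Precision = 163/184 = 0.8859
Recall = 163/198 = 0.8232
F1 = 2·P·R/(P+R) = 2·TP/(2·TP+FP+FN) = 326/(326+21+35) = 326/382 = 0.8534

0.8534


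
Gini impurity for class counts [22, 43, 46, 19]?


Probabilities: [22/130, 43/130, 46/130, 19/130] ≈ [0.1692, 0.3308, 0.3538, 0.1462]
Σpᵢ² = (484 + 1849 + 2116 + 361)/130² = 4810/16900
Gini = 1 - Σpᵢ² = 1 - 4810/16900 = 0.7154

0.7154


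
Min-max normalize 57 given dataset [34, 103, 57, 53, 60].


min=34, max=103
(57-34)/(103-34) = 23/69 = 0.3333

0.3333


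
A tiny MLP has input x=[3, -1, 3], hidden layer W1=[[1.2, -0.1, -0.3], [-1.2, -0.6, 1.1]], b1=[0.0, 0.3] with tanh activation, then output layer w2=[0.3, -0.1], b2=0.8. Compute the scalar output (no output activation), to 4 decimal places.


z1[0] = (1.2)·(3) + (-0.1)·(-1) + (-0.3)·(3) + 0.0 = 2.8
z1[1] = (-1.2)·(3) + (-0.6)·(-1) + (1.1)·(3) + 0.3 = 0.6
h = tanh(z1) = [0.9926, 0.537]
output = (0.3)·(0.9926) + (-0.1)·(0.537) + 0.8 = 1.0441

1.0441


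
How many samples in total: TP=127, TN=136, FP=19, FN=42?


Total = TP + TN + FP + FN
= 127 + 136 + 19 + 42
= 324
(Predicted positive: 146, predicted negative: 178)

324


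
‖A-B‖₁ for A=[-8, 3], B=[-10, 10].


d = |-8+ 10| + |3-10|
  = 2 + 7
  = 9

9


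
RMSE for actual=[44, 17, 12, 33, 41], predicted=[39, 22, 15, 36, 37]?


MSE = 84/5 = 16.8
RMSE = √(84/5) = 4.0988

4.0988


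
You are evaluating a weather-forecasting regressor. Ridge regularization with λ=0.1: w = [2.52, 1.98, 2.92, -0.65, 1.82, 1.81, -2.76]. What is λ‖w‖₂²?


‖w‖₂² = (2.52)² + (1.98)² + (2.92)² + (-0.65)² + (1.82)² + (1.81)² + (-2.76)²
     = 6.3504 + 3.9204 + 8.5264 + 0.4225 + 3.3124 + 3.2761 + 7.6176
     = 33.4258
λ·‖w‖₂² = 0.1·33.4258 = 3.34258

3.34258


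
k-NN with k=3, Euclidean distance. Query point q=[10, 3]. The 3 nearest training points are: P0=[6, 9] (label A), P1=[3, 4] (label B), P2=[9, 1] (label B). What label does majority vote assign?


d(q,P0) = 7.2111  (label A)
d(q,P1) = 7.0711  (label B)
d(q,P2) = 2.2361  (label B)
Votes: A=1, B=2
Majority → B

B


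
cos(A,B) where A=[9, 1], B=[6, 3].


A·B = 9·6 + 1·3 = 57
‖A‖ = √82 = 9.0554, ‖B‖ = √45 = 6.7082
cos = 57/(√82·√45) = 57/√3690 = 0.9383

0.9383


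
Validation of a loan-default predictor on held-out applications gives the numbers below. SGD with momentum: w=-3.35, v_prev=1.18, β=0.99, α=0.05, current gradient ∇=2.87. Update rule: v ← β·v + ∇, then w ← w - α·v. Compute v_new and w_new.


v_new = 0.99·1.18 + 2.87 = 1.1682 + 2.87 = 4.0382
w_new = -3.35 - 0.05·4.0382 = -3.35 - 0.20191 = -3.55191

v_new=4.0382, w_new=-3.55191


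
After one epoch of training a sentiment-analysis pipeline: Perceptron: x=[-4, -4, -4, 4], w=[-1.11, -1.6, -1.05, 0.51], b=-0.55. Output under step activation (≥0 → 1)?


z = (-4)·(-1.11) + (-4)·(-1.6) + (-4)·(-1.05) + (4)·(0.51) - 0.55
  = 16.53
step(z) = 1 (z≥0)

1


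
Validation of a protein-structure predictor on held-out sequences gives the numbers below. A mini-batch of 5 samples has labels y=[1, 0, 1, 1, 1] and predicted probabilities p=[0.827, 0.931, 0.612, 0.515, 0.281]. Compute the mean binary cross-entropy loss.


L[0] = -ln(0.827) = 0.19
L[1] = -ln(1-0.931) = -ln(0.069) = 2.6736
L[2] = -ln(0.612) = 0.491
L[3] = -ln(0.515) = 0.6636
L[4] = -ln(0.281) = 1.2694
mean = (0.19 + 2.6736 + 0.491 + 0.6636 + 1.2694)/5 = 1.0575

1.0575


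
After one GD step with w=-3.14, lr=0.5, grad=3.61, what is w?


w_new = w - α·∇
= -3.14 - 0.5·3.61
= -3.14 - 1.805
= -4.945

-4.945


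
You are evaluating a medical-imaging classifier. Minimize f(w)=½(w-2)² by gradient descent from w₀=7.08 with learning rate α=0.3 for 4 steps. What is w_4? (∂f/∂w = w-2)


step 1: grad = 7.08-2 = 5.08; w = 7.08 - 0.3·(5.08) = 5.556
step 2: grad = 5.556-2 = 3.556; w = 5.556 - 0.3·(3.556) = 4.4892
step 3: grad = 4.4892-2 = 2.4892; w = 4.4892 - 0.3·(2.4892) = 3.74244
step 4: grad = 3.74244-2 = 1.74244; w = 3.74244 - 0.3·(1.74244) = 3.219708

3.219708


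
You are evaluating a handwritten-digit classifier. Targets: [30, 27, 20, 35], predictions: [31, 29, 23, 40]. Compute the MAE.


Absolute errors: |30-31|=1, |27-29|=2, |20-23|=3, |35-40|=5
Sum = 11
MAE = 11/4 = 11/4

11/4


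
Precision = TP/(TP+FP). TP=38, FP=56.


Precision = TP/(TP+FP)
= 38/(38+56)
= 38/94 = 40.43%

40.43%


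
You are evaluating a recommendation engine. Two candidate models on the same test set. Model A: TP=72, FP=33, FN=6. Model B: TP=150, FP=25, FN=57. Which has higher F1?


Model A: P=72/105=0.6857, R=72/78=0.9231, F1=2PR/(P+R)=2TP/(2TP+FP+FN)=144/183=0.7869
Model B: P=150/175=0.8571, R=150/207=0.7246, F1=2PR/(P+R)=2TP/(2TP+FP+FN)=300/382=0.7853
0.7869 > 0.7853 → Model A

Model A


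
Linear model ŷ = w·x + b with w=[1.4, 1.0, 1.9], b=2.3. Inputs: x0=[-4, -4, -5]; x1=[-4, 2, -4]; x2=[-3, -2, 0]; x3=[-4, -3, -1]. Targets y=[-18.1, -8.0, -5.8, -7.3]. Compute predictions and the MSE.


ŷ0 = (1.4)·(-4) + (1.0)·(-4) + (1.9)·(-5) + 2.3 = -16.8
ŷ1 = (1.4)·(-4) + (1.0)·(2) + (1.9)·(-4) + 2.3 = -8.9
ŷ2 = (1.4)·(-3) + (1.0)·(-2) + (1.9)·(0) + 2.3 = -3.9
ŷ3 = (1.4)·(-4) + (1.0)·(-3) + (1.9)·(-1) + 2.3 = -8.2
errors² = [1.69, 0.81, 3.61, 0.81]
MSE = 6.9200/4 = 1.73

1.73


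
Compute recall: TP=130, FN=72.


Recall = TP/(TP+FN)
= 130/(130+72)
= 130/202 = 64.36%

64.36%


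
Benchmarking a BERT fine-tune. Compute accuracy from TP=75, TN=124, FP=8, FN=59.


Accuracy = (TP+TN)/(TP+TN+FP+FN)
= (75+124)/(266)
= 199/266 = 74.81%

74.81%


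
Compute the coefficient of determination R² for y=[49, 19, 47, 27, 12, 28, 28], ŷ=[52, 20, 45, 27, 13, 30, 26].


ȳ = 30
SS_res = Σ(y-ŷ)² = 23
SS_tot = Σ(y-ȳ)² = 1112
R² = 1 - SS_res/SS_tot = 1 - 0.0207 = 0.9793

0.9793


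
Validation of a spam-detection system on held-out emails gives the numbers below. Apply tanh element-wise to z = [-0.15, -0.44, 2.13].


tanh(-0.15) = -0.1489
tanh(-0.44) = -0.4136
tanh(2.13) = 0.9721
result = [-0.1489, -0.4136, 0.9721]

[-0.1489, -0.4136, 0.9721]


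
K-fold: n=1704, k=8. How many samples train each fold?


Fold size = 1704/8 = 213
Training per fold = 1704 - 213 = 1491

1491


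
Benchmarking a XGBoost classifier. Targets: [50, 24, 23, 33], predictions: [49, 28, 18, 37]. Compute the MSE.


Squared errors: (50-49)²=1, (24-28)²=16, (23-18)²=25, (33-37)²=16
Sum = 58
MSE = 58/4 = 29/2

29/2


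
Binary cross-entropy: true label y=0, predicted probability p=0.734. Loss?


BCE = -[y·ln(p) + (1-y)·ln(1-p)]
= -0 - 1·ln(1-0.734)
= -ln(0.266) = 1.3243

1.3243


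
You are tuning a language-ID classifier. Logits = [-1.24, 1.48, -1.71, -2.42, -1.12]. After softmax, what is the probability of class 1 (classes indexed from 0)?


Exponentials: e^-1.24=0.2894, e^1.48=4.3929, e^-1.71=0.1809, e^-2.42=0.0889, e^-1.12=0.3263
Sum = 5.2784
Softmax = [0.0548, 0.8322, 0.0343, 0.0168, 0.0618]
p[1] = 4.3929/5.2784 = 0.8322

0.8322


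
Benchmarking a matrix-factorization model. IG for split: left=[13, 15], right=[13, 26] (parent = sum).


Parent = [26, 41], H_parent = 0.9635
H_left = 0.9963 (n=28), H_right = 0.9183 (n=39)
H_children = (28/67)·0.9963 + (39/67)·0.9183 = 0.9509
IG = 0.9635 - 0.9509 = 0.0126

0.0126


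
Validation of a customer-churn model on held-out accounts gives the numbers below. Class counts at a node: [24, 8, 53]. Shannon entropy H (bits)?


Probabilities: [24/85, 8/85, 53/85] ≈ [0.2824, 0.0941, 0.6235]
H = -((24/85)·log₂(24/85) + (8/85)·log₂(8/85) + (53/85)·log₂(53/85))
  = 1.2609 bits

1.2609 bits


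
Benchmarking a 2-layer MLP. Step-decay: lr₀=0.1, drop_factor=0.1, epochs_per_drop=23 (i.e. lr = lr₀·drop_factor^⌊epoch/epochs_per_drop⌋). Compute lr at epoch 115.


n_drops = ⌊115/23⌋ = 5
lr = 0.1·0.1^5 = 0.1·0.00001 = 0.000001

0.000001


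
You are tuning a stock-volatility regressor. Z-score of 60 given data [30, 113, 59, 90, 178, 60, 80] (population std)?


μ = 87.1429, σ = 44.3635
z = (60 - 87.1429)/44.3635 = -0.6118

-0.6118


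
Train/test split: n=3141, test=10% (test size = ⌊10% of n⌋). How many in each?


Test = ⌊3141·10/100⌋ = 314
Train = 3141 - 314 = 2827

Train: 2827, Test: 314


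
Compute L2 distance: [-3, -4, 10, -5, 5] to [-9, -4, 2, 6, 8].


d = √((-3+ 9)² + (-4+ 4)² + (10-2)² + (-5-6)² + (5-8)²)
  = √(36 + 0 + 64 + 121 + 9)
  = √230 = 15.1658

15.1658


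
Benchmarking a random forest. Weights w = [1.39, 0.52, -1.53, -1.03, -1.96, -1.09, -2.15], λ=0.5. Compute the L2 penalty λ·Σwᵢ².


‖w‖₂² = (1.39)² + (0.52)² + (-1.53)² + (-1.03)² + (-1.96)² + (-1.09)² + (-2.15)²
     = 1.9321 + 0.2704 + 2.3409 + 1.0609 + 3.8416 + 1.1881 + 4.6225
     = 15.2565
λ·‖w‖₂² = 0.5·15.2565 = 7.62825

7.62825


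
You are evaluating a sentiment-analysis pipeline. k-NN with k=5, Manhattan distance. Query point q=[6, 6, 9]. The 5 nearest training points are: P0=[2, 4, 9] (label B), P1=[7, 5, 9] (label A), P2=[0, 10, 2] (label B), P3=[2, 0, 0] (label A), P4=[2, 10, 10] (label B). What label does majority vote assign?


d(q,P0) = 6  (label B)
d(q,P1) = 2  (label A)
d(q,P2) = 17  (label B)
d(q,P3) = 19  (label A)
d(q,P4) = 9  (label B)
Votes: A=2, B=3
Majority → B

B


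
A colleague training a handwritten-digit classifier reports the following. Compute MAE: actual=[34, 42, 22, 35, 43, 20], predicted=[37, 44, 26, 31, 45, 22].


Absolute errors: |34-37|=3, |42-44|=2, |22-26|=4, |35-31|=4, |43-45|=2, |20-22|=2
Sum = 17
MAE = 17/6 = 17/6

17/6


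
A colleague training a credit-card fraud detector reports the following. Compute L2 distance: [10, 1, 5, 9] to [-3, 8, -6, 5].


d = √((10+ 3)² + (1-8)² + (5+ 6)² + (9-5)²)
  = √(169 + 49 + 121 + 16)
  = √355 = 18.8414

18.8414


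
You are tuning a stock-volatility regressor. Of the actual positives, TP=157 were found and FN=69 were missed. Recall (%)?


Recall = TP/(TP+FN)
= 157/(157+69)
= 157/226 = 69.47%

69.47%


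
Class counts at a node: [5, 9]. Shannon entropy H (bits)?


Probabilities: [5/14, 9/14] ≈ [0.3571, 0.6429]
H = -((5/14)·log₂(5/14) + (9/14)·log₂(9/14))
  = 0.9403 bits

0.9403 bits


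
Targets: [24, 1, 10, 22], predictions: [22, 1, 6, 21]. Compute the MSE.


Squared errors: (24-22)²=4, (1-1)²=0, (10-6)²=16, (22-21)²=1
Sum = 21
MSE = 21/4 = 21/4

21/4


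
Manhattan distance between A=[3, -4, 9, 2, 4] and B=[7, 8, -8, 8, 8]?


d = |3-7| + |-4-8| + |9+ 8| + |2-8| + |4-8|
  = 4 + 12 + 17 + 6 + 4
  = 43

43


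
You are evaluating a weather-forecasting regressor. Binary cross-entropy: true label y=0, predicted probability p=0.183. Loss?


BCE = -[y·ln(p) + (1-y)·ln(1-p)]
= -0 - 1·ln(1-0.183)
= -ln(0.817) = 0.2021

0.2021


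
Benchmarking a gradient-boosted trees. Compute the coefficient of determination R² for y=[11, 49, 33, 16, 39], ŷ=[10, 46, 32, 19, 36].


ȳ = 29.6
SS_res = Σ(y-ŷ)² = 29
SS_tot = Σ(y-ȳ)² = 1007.2
R² = 1 - SS_res/SS_tot = 1 - 0.0288 = 0.9712

0.9712


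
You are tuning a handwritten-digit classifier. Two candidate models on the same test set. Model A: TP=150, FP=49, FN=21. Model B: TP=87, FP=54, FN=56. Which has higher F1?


Model A: P=150/199=0.7538, R=150/171=0.8772, F1=2PR/(P+R)=2TP/(2TP+FP+FN)=300/370=0.8108
Model B: P=87/141=0.617, R=87/143=0.6084, F1=2PR/(P+R)=2TP/(2TP+FP+FN)=174/284=0.6127
0.8108 > 0.6127 → Model A

Model A


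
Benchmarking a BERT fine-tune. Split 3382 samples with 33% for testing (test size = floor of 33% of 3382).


Test = ⌊3382·33/100⌋ = 1116
Train = 3382 - 1116 = 2266

Train: 2266, Test: 1116


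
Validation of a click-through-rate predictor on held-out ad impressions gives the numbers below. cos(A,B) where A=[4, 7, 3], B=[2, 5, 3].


A·B = 4·2 + 7·5 + 3·3 = 52
‖A‖ = √74 = 8.6023, ‖B‖ = √38 = 6.1644
cos = 52/(√74·√38) = 52/√2812 = 0.9806

0.9806


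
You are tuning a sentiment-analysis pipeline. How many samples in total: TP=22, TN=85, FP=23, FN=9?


Total = TP + TN + FP + FN
= 22 + 85 + 23 + 9
= 139
(Predicted positive: 45, predicted negative: 94)

139


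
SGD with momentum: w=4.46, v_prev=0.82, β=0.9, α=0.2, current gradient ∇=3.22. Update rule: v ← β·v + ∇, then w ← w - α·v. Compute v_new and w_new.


v_new = 0.9·0.82 + 3.22 = 0.738 + 3.22 = 3.958
w_new = 4.46 - 0.2·3.958 = 4.46 - 0.7916 = 3.6684

v_new=3.958, w_new=3.6684


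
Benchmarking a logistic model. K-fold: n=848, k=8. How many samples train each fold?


Fold size = 848/8 = 106
Training per fold = 848 - 106 = 742

742


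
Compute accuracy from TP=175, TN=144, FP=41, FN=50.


Accuracy = (TP+TN)/(TP+TN+FP+FN)
= (175+144)/(410)
= 319/410 = 77.8%

77.8%


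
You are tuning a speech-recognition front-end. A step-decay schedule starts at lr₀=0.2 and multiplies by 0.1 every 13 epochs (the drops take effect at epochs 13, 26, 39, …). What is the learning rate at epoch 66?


n_drops = ⌊66/13⌋ = 5
lr = 0.2·0.1^5 = 0.2·0.00001 = 0.000002

0.000002


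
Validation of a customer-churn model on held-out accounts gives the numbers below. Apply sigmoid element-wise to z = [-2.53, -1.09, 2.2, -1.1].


σ(-2.53) = 1/(1+e^2.53) = 0.0738
σ(-1.09) = 1/(1+e^1.09) = 0.2516
σ(2.2) = 1/(1+e^-2.2) = 0.9002
σ(-1.1) = 1/(1+e^1.1) = 0.2497
result = [0.0738, 0.2516, 0.9002, 0.2497]

[0.0738, 0.2516, 0.9002, 0.2497]


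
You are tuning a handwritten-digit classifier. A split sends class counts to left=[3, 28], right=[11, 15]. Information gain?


Parent = [14, 43], H_parent = 0.8043
H_left = 0.4587 (n=31), H_right = 0.9829 (n=26)
H_children = (31/57)·0.4587 + (26/57)·0.9829 = 0.6978
IG = 0.8043 - 0.6978 = 0.1065

0.1065


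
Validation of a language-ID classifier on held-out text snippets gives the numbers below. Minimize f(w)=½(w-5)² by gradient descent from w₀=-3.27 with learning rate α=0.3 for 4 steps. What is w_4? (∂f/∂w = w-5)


step 1: grad = -3.27-5 = -8.27; w = -3.27 - 0.3·(-8.27) = -0.789
step 2: grad = -0.789-5 = -5.789; w = -0.789 - 0.3·(-5.789) = 0.9477
step 3: grad = 0.9477-5 = -4.0523; w = 0.9477 - 0.3·(-4.0523) = 2.16339
step 4: grad = 2.16339-5 = -2.83661; w = 2.16339 - 0.3·(-2.83661) = 3.014373

3.014373


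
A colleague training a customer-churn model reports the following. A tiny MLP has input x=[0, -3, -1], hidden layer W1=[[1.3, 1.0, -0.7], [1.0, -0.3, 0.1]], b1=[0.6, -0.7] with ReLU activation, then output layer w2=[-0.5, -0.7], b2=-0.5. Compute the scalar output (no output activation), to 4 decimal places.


z1[0] = (1.3)·(0) + (1.0)·(-3) + (-0.7)·(-1) + 0.6 = -1.7
z1[1] = (1.0)·(0) + (-0.3)·(-3) + (0.1)·(-1) - 0.7 = 0.1
h = ReLU(z1) = [0.0, 0.1]
output = (-0.5)·(0.0) + (-0.7)·(0.1) - 0.5 = -0.57

-0.57


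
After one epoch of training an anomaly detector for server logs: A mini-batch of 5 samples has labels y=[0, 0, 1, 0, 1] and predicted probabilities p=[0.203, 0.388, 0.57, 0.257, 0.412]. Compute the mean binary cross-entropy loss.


L[0] = -ln(1-0.203) = -ln(0.797) = 0.2269
L[1] = -ln(1-0.388) = -ln(0.612) = 0.491
L[2] = -ln(0.57) = 0.5621
L[3] = -ln(1-0.257) = -ln(0.743) = 0.2971
L[4] = -ln(0.412) = 0.8867
mean = (0.2269 + 0.491 + 0.5621 + 0.2971 + 0.8867)/5 = 0.4928

0.4928


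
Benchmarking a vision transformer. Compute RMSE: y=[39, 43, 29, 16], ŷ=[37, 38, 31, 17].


MSE = 34/4 = 8.5
RMSE = √(34/4) = 2.9155

2.9155


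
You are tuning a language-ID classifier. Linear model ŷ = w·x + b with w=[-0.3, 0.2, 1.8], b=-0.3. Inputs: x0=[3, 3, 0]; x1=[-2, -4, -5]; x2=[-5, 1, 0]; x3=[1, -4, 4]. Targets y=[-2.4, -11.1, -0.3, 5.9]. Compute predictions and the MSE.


ŷ0 = (-0.3)·(3) + (0.2)·(3) + (1.8)·(0) - 0.3 = -0.6
ŷ1 = (-0.3)·(-2) + (0.2)·(-4) + (1.8)·(-5) - 0.3 = -9.5
ŷ2 = (-0.3)·(-5) + (0.2)·(1) + (1.8)·(0) - 0.3 = 1.4
ŷ3 = (-0.3)·(1) + (0.2)·(-4) + (1.8)·(4) - 0.3 = 5.8
errors² = [3.24, 2.56, 2.89, 0.01]
MSE = 8.7000/4 = 2.175

2.175


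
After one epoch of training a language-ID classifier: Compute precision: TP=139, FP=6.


Precision = TP/(TP+FP)
= 139/(139+6)
= 139/145 = 95.86%

95.86%


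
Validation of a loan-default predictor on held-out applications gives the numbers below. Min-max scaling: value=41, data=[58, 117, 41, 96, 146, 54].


min=41, max=146
(41-41)/(146-41) = 0/105 = 0.0

0.0


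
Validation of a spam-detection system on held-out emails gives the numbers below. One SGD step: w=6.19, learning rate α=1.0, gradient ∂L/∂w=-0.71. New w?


w_new = w - α·∇
= 6.19 - 1.0·-0.71
= 6.19 + 0.71
= 6.9

6.9


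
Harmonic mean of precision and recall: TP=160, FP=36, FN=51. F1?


Precision = 160/196 = 0.8163
Recall = 160/211 = 0.7583
F1 = 2·P·R/(P+R) = 2·TP/(2·TP+FP+FN) = 320/(320+36+51) = 320/407 = 0.7862

0.7862


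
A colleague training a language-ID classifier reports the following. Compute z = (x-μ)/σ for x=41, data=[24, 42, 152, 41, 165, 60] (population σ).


μ = 80.6667, σ = 56.1357
z = (41 - 80.6667)/56.1357 = -0.7066

-0.7066


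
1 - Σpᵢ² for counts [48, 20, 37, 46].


Probabilities: [48/151, 20/151, 37/151, 46/151] ≈ [0.3179, 0.1325, 0.245, 0.3046]
Σpᵢ² = (2304 + 400 + 1369 + 2116)/151² = 6189/22801
Gini = 1 - Σpᵢ² = 1 - 6189/22801 = 0.7286

0.7286


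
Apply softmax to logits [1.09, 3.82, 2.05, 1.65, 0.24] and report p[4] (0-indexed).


Exponentials: e^1.09=2.9743, e^3.82=45.6042, e^2.05=7.7679, e^1.65=5.207, e^0.24=1.2712
Sum = 62.8246
Softmax = [0.0473, 0.7259, 0.1236, 0.0829, 0.0202]
p[4] = 1.2712/62.8246 = 0.0202

0.0202


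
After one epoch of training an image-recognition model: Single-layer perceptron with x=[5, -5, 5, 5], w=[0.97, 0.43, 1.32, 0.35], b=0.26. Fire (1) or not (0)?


z = (5)·(0.97) + (-5)·(0.43) + (5)·(1.32) + (5)·(0.35) + 0.26
  = 11.31
step(z) = 1 (z≥0)

1


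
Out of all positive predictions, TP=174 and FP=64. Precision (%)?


Precision = TP/(TP+FP)
= 174/(174+64)
= 174/238 = 73.11%

73.11%


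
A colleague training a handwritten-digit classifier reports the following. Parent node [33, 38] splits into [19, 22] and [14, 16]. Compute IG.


Parent = [33, 38], H_parent = 0.9964
H_left = 0.9961 (n=41), H_right = 0.9968 (n=30)
H_children = (41/71)·0.9961 + (30/71)·0.9968 = 0.9964
IG = 0.9964 - 0.9964 = 0.0

0.0


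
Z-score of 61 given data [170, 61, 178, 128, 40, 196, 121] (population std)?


μ = 127.7143, σ = 54.9928
z = (61 - 127.7143)/54.9928 = -1.2131

-1.2131


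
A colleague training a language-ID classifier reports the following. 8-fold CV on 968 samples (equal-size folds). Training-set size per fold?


Fold size = 968/8 = 121
Training per fold = 968 - 121 = 847

847


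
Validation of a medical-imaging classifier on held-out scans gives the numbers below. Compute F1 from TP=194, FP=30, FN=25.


Precision = 194/224 = 0.8661
Recall = 194/219 = 0.8858
F1 = 2·P·R/(P+R) = 2·TP/(2·TP+FP+FN) = 388/(388+30+25) = 388/443 = 0.8758

0.8758


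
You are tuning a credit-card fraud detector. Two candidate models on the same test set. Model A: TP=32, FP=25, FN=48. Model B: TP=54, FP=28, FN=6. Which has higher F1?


Model A: P=32/57=0.5614, R=32/80=0.4, F1=2PR/(P+R)=2TP/(2TP+FP+FN)=64/137=0.4672
Model B: P=54/82=0.6585, R=54/60=0.9, F1=2PR/(P+R)=2TP/(2TP+FP+FN)=108/142=0.7606
0.4672 < 0.7606 → Model B

Model B


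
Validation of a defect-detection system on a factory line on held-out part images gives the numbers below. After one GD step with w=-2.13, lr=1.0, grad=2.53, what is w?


w_new = w - α·∇
= -2.13 - 1.0·2.53
= -2.13 - 2.53
= -4.66

-4.66


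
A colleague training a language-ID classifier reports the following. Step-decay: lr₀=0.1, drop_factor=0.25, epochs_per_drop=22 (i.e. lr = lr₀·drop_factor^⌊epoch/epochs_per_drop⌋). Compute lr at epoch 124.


n_drops = ⌊124/22⌋ = 5
lr = 0.1·0.25^5 = 0.1·0.0009765625 = 0.00009765625

0.00009765625


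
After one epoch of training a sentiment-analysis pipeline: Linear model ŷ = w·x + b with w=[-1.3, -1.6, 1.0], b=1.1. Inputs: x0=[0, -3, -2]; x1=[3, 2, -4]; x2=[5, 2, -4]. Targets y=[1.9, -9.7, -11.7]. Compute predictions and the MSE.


ŷ0 = (-1.3)·(0) + (-1.6)·(-3) + (1.0)·(-2) + 1.1 = 3.9
ŷ1 = (-1.3)·(3) + (-1.6)·(2) + (1.0)·(-4) + 1.1 = -10.0
ŷ2 = (-1.3)·(5) + (-1.6)·(2) + (1.0)·(-4) + 1.1 = -12.6
errors² = [4.0, 0.09, 0.81]
MSE = 4.9000/3 = 1.6333

1.6333


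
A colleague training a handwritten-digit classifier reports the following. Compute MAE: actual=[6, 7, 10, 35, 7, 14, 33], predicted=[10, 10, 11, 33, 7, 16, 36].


Absolute errors: |6-10|=4, |7-10|=3, |10-11|=1, |35-33|=2, |7-7|=0, |14-16|=2, |33-36|=3
Sum = 15
MAE = 15/7 = 15/7

15/7


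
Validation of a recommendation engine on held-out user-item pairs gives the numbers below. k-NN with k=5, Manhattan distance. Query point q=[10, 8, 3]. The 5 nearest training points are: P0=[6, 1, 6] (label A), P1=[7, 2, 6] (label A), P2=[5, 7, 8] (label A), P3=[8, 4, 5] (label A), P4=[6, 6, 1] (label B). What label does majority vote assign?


d(q,P0) = 14  (label A)
d(q,P1) = 12  (label A)
d(q,P2) = 11  (label A)
d(q,P3) = 8  (label A)
d(q,P4) = 8  (label B)
Votes: A=4, B=1
Majority → A

A


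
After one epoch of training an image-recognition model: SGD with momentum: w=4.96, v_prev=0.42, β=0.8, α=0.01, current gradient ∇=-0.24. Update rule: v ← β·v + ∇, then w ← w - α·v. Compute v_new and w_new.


v_new = 0.8·0.42 - 0.24 = 0.336 - 0.24 = 0.096
w_new = 4.96 - 0.01·0.096 = 4.96 - 0.00096 = 4.95904

v_new=0.096, w_new=4.95904


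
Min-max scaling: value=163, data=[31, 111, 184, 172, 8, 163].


min=8, max=184
(163-8)/(184-8) = 155/176 = 0.8807

0.8807


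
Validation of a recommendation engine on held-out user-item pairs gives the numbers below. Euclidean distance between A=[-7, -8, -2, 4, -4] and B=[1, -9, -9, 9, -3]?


d = √((-7-1)² + (-8+ 9)² + (-2+ 9)² + (4-9)² + (-4+ 3)²)
  = √(64 + 1 + 49 + 25 + 1)
  = √140 = 11.8322

11.8322


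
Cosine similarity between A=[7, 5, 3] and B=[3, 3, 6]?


A·B = 7·3 + 5·3 + 3·6 = 54
‖A‖ = √83 = 9.1104, ‖B‖ = √54 = 7.3485
cos = 54/(√83·√54) = 54/√4482 = 0.8066

0.8066


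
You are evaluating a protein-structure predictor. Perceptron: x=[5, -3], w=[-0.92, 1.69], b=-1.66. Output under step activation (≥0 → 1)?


z = (5)·(-0.92) + (-3)·(1.69) - 1.66
  = -11.33
step(z) = 0 (z<0)

0


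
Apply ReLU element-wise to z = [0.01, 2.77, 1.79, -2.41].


ReLU(0.01) = max(0, 0.01) = 0.01
ReLU(2.77) = max(0, 2.77) = 2.77
ReLU(1.79) = max(0, 1.79) = 1.79
ReLU(-2.41) = max(0, -2.41) = 0.0
result = [0.01, 2.77, 1.79, 0.0]

[0.01, 2.77, 1.79, 0.0]


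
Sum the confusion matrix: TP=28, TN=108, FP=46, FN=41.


Total = TP + TN + FP + FN
= 28 + 108 + 46 + 41
= 223
(Predicted positive: 74, predicted negative: 149)

223


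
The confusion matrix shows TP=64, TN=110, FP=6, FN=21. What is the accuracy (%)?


Accuracy = (TP+TN)/(TP+TN+FP+FN)
= (64+110)/(201)
= 174/201 = 86.57%

86.57%


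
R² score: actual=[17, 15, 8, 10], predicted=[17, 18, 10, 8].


ȳ = 12.5
SS_res = Σ(y-ŷ)² = 17
SS_tot = Σ(y-ȳ)² = 53
R² = 1 - SS_res/SS_tot = 1 - 0.3208 = 0.6792

0.6792


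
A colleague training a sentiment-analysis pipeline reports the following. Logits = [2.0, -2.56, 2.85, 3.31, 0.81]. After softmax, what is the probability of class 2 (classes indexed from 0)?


Exponentials: e^2.0=7.3891, e^-2.56=0.0773, e^2.85=17.2878, e^3.31=27.3851, e^0.81=2.2479
Sum = 54.3872
Softmax = [0.1359, 0.0014, 0.3179, 0.5035, 0.0413]
p[2] = 17.2878/54.3872 = 0.3179

0.3179


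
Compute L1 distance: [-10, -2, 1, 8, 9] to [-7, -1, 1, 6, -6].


d = |-10+ 7| + |-2+ 1| + |1-1| + |8-6| + |9+ 6|
  = 3 + 1 + 0 + 2 + 15
  = 21

21


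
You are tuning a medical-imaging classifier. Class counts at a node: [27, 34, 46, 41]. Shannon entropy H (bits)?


Probabilities: [27/148, 34/148, 46/148, 41/148] ≈ [0.1824, 0.2297, 0.3108, 0.277]
H = -((27/148)·log₂(27/148) + (34/148)·log₂(34/148) + (46/148)·log₂(46/148) + (41/148)·log₂(41/148))
  = 1.9723 bits

1.9723 bits


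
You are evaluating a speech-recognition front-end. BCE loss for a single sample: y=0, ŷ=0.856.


BCE = -[y·ln(p) + (1-y)·ln(1-p)]
= -0 - 1·ln(1-0.856)
= -ln(0.144) = 1.9379

1.9379


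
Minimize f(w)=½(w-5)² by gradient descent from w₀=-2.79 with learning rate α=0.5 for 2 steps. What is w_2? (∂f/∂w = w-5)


step 1: grad = -2.79-5 = -7.79; w = -2.79 - 0.5·(-7.79) = 1.105
step 2: grad = 1.105-5 = -3.895; w = 1.105 - 0.5·(-3.895) = 3.0525

3.0525


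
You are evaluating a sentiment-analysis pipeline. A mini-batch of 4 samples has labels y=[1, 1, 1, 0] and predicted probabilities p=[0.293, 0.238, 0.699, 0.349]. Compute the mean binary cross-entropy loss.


L[0] = -ln(0.293) = 1.2276
L[1] = -ln(0.238) = 1.4355
L[2] = -ln(0.699) = 0.3581
L[3] = -ln(1-0.349) = -ln(0.651) = 0.4292
mean = (1.2276 + 1.4355 + 0.3581 + 0.4292)/4 = 0.8626

0.8626


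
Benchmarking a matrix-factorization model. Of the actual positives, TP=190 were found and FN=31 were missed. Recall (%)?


Recall = TP/(TP+FN)
= 190/(190+31)
= 190/221 = 85.97%

85.97%


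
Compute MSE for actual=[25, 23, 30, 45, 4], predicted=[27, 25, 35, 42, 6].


Squared errors: (25-27)²=4, (23-25)²=4, (30-35)²=25, (45-42)²=9, (4-6)²=4
Sum = 46
MSE = 46/5 = 46/5

46/5


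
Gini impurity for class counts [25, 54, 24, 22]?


Probabilities: [25/125, 54/125, 24/125, 22/125] ≈ [0.2, 0.432, 0.192, 0.176]
Σpᵢ² = (625 + 2916 + 576 + 484)/125² = 4601/15625
Gini = 1 - Σpᵢ² = 1 - 4601/15625 = 0.7055

0.7055


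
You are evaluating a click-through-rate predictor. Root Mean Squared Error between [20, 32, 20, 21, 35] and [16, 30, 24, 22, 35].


MSE = 37/5 = 7.4
RMSE = √(37/5) = 2.7203

2.7203


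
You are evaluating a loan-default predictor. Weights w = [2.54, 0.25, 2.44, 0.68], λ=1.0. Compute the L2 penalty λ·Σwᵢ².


‖w‖₂² = (2.54)² + (0.25)² + (2.44)² + (0.68)²
     = 6.4516 + 0.0625 + 5.9536 + 0.4624
     = 12.9301
λ·‖w‖₂² = 1.0·12.9301 = 12.9301

12.9301


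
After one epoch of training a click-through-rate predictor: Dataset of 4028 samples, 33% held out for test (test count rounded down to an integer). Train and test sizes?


Test = ⌊4028·33/100⌋ = 1329
Train = 4028 - 1329 = 2699

Train: 2699, Test: 1329
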